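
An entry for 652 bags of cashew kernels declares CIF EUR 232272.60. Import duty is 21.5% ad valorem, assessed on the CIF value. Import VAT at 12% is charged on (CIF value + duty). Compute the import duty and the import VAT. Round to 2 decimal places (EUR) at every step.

Import duty = 232272.60 × 21.5% = 49938.61
VAT base = CIF + duty = 232272.60 + 49938.61 = 282211.21
Import VAT = 282211.21 × 12% = 33865.35

Import duty: EUR 49938.61; import VAT: EUR 33865.35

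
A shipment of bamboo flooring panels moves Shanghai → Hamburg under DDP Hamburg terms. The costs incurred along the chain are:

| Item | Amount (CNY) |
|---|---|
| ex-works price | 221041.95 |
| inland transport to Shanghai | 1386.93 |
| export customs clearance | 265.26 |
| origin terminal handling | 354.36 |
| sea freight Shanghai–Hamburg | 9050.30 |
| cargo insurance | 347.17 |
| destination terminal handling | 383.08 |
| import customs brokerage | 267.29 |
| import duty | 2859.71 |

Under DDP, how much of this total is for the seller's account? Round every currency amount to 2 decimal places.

Seller's account: CNY 235956.05

DDP: the seller bears all costs including import duty.
Seller's account: goods 221041.95 + inland to port 1386.93 + export clearance 265.26 + origin terminal 354.36 + freight 9050.30 + insurance 347.17 + destination terminal 383.08 + brokerage 267.29 + duty 2859.71 = 235956.05
Buyer's account: 0.00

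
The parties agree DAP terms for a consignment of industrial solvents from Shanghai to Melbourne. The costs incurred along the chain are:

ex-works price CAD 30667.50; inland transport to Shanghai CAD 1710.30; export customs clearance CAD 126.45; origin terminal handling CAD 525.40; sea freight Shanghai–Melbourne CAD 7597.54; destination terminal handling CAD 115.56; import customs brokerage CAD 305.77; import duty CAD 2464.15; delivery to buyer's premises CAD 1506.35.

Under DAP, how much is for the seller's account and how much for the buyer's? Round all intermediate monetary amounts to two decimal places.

Seller: CAD 42249.10; buyer: CAD 2769.92

DAP: the seller bears all costs to the named destination except import duty and clearance.
Seller's account: goods 30667.50 + inland to port 1710.30 + export clearance 126.45 + origin terminal 525.40 + freight 7597.54 + destination terminal 115.56 + delivery 1506.35 = 42249.10
Buyer's account: brokerage 305.77 + duty 2464.15 = 2769.92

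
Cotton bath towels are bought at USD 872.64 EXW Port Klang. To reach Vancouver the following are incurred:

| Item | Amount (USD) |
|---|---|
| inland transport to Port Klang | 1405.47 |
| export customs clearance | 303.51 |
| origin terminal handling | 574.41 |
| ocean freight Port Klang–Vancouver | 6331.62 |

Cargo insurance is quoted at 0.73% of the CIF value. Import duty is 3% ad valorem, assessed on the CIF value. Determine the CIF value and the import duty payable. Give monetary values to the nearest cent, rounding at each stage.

CIF value: USD 9557.42; import duty: USD 286.72

Let C be the CIF value. C = EXW price + pre-shipment costs + freight + 0.73% × C
C − 0.73% × C = 872.64 + 1405.47 + 303.51 + 574.41 + 6331.62
0.9927 × C = 9487.65
C = 9487.65 / 0.9927 = 9557.42
Insurance premium = 0.73% × 9557.42 = 69.77
Import duty = 9557.42 × 3% = 286.72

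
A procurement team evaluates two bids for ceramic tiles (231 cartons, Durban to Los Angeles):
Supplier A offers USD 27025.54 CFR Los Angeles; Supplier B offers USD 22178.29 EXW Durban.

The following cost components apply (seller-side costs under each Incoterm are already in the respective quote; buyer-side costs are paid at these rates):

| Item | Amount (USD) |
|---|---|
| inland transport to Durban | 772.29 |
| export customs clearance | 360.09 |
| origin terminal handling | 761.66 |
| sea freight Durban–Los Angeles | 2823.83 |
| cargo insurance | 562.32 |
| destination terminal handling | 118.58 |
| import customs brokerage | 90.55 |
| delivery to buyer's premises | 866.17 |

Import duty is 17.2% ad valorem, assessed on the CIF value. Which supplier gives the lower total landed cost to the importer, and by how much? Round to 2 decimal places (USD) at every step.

Supplier A (CFR):
CIF value = CFR price + insurance = 27025.54 + 562.32 = 27587.86
Import duty = 27587.86 × 17.2% = 4745.11
Buyer bears (A): 562.32 + 118.58 + 90.55 + 866.17 = 1637.62
Landed cost (A) = invoice 27025.54 + 1637.62 + duty 4745.11 = 33408.27
Supplier B (EXW):
CIF value = EXW price + inland to port + export clearance + origin terminal + freight + insurance = 22178.29 + 772.29 + 360.09 + 761.66 + 2823.83 + 562.32 = 27458.48
Import duty = 27458.48 × 17.2% = 4722.86
Buyer bears (B): 772.29 + 360.09 + 761.66 + 2823.83 + 562.32 + 118.58 + 90.55 + 866.17 = 6355.49
Landed cost (B) = invoice 22178.29 + 6355.49 + duty 4722.86 = 33256.64
Difference = |33408.27 − 33256.64| = 151.63

Supplier B is cheaper by USD 151.63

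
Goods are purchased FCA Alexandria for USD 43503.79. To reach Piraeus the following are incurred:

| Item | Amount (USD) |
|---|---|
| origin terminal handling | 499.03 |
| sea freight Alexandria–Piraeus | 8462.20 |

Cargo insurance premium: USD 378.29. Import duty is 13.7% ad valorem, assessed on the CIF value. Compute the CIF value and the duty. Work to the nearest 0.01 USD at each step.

CIF = FCA price + pre-shipment costs + freight + insurance
CIF = 43503.79 + 499.03 + 8462.20 + 378.29 = 52843.31
Import duty = 52843.31 × 13.7% = 7239.53

CIF value: USD 52843.31; import duty: USD 7239.53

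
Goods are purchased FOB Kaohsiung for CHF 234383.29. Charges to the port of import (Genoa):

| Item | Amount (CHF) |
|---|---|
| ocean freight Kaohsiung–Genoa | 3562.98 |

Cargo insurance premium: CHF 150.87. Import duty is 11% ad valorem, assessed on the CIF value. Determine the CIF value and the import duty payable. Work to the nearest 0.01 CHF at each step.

CIF = FOB price + freight + insurance
CIF = 234383.29 + 3562.98 + 150.87 = 238097.14
Import duty = 238097.14 × 11% = 26190.69

CIF value: CHF 238097.14; import duty: CHF 26190.69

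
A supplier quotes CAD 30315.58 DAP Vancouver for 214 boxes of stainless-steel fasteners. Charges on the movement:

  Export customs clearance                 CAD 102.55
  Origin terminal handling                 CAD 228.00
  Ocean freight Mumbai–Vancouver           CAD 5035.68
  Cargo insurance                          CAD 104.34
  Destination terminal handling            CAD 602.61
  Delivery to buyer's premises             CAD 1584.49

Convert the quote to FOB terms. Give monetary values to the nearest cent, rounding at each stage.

FOB price: CAD 22988.46

Not relevant to the conversion: origin terminal, export clearance — on the seller under both DAP and FOB; already in the DAP price and stays in the FOB price.
From DAP to FOB, the seller no longer bears: freight, insurance, destination terminal, delivery.
FOB price = 30315.58 − 5035.68 − 104.34 − 602.61 − 1584.49 = 22988.46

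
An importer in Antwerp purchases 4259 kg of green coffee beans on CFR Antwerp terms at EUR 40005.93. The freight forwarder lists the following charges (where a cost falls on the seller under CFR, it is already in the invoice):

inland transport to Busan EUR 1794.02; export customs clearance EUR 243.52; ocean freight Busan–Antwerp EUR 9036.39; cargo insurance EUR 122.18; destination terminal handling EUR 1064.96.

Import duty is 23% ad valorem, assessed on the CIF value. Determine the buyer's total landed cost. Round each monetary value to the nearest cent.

CFR: the seller pays costs through ocean freight to the destination port, but not insurance.
Already in the invoice (seller's account under CFR): inland to port, export clearance, freight — exclude.
CIF value = CFR price + insurance = 40005.93 + 122.18 = 40128.11
Import duty = 40128.11 × 23% = 9229.47
Buyer bears: insurance 122.18 + destination terminal 1064.96 + duty 9229.47 = 10416.61
Landed cost = invoice 40005.93 + 10416.61 = 50422.54

Total landed cost: EUR 50422.54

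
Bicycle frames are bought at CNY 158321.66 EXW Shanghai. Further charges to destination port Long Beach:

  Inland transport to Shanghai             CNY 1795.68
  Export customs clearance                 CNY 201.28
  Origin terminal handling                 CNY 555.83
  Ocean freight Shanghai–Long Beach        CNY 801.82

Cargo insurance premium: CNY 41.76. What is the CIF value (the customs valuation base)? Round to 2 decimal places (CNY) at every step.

CIF value: CNY 161718.03

CIF = EXW price + pre-shipment costs + freight + insurance
CIF = 158321.66 + 1795.68 + 201.28 + 555.83 + 801.82 + 41.76 = 161718.03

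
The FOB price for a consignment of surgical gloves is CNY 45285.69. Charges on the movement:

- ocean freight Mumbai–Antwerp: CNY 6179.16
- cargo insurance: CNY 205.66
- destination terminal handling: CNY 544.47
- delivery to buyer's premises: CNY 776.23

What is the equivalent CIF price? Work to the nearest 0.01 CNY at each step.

Not relevant to the conversion: delivery, destination terminal — on the buyer under both terms; not part of either seller's price.
From FOB to CIF, the seller additionally bears: freight, insurance.
CIF price = 45285.69 + 6179.16 + 205.66 = 51670.51

CIF price: CNY 51670.51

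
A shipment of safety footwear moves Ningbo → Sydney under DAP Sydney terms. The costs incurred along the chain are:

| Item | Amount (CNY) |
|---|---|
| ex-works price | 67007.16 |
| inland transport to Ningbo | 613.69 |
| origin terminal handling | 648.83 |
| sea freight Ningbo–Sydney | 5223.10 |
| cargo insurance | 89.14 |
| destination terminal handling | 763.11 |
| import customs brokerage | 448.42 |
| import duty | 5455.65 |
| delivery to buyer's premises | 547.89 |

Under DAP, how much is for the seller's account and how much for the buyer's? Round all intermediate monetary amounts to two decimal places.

DAP: the seller bears all costs to the named destination except import duty and clearance.
Seller's account: goods 67007.16 + inland to port 613.69 + origin terminal 648.83 + freight 5223.10 + insurance 89.14 + destination terminal 763.11 + delivery 547.89 = 74892.92
Buyer's account: brokerage 448.42 + duty 5455.65 = 5904.07

Seller: CNY 74892.92; buyer: CNY 5904.07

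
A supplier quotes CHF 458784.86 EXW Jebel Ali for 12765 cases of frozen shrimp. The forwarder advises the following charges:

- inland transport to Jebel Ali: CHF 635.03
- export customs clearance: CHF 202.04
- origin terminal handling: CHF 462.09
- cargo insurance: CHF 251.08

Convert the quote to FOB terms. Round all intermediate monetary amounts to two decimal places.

Not relevant to the conversion: insurance — on the buyer under both terms; not part of either seller's price.
From EXW to FOB, the seller additionally bears: inland to port, export clearance, origin terminal.
FOB price = 458784.86 + 635.03 + 202.04 + 462.09 = 460084.02

FOB price: CHF 460084.02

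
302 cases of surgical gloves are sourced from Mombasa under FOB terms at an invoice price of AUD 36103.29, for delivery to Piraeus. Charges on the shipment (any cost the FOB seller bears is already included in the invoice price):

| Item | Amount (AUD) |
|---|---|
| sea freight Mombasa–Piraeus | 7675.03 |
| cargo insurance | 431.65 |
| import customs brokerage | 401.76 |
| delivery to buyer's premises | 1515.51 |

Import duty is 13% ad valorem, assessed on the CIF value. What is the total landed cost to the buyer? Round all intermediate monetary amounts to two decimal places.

FOB: the seller bears costs until goods are on board at the origin port; the buyer bears freight, insurance and all costs thereafter.
CIF value = FOB price + freight + insurance = 36103.29 + 7675.03 + 431.65 = 44209.97
Import duty = 44209.97 × 13% = 5747.30
Buyer bears: freight 7675.03 + insurance 431.65 + brokerage 401.76 + delivery 1515.51 + duty 5747.30 = 15771.25
Landed cost = invoice 36103.29 + 15771.25 = 51874.54

Total landed cost: AUD 51874.54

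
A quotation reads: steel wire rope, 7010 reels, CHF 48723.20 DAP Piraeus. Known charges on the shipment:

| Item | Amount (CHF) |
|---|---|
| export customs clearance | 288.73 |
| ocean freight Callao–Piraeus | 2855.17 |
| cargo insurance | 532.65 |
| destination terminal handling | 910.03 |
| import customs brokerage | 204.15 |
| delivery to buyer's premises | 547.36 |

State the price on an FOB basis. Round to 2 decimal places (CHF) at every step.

Not relevant to the conversion: export clearance — on the seller under both DAP and FOB; already in the DAP price and stays in the FOB price. brokerage — on the buyer under both terms; not part of either seller's price.
From DAP to FOB, the seller no longer bears: freight, insurance, destination terminal, delivery.
FOB price = 48723.20 − 2855.17 − 532.65 − 910.03 − 547.36 = 43877.99

FOB price: CHF 43877.99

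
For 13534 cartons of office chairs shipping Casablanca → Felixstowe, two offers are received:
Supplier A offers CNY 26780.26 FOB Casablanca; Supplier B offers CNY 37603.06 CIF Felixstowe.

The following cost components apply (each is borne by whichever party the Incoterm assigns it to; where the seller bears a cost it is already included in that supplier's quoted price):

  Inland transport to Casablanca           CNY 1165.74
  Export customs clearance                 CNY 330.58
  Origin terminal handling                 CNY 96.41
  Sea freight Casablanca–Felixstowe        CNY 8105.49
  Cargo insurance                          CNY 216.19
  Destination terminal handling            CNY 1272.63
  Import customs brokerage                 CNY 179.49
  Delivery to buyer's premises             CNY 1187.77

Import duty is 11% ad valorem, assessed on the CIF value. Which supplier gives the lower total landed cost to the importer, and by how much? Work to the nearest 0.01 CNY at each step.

Supplier A (FOB):
CIF value = FOB price + freight + insurance = 26780.26 + 8105.49 + 216.19 = 35101.94
Import duty = 35101.94 × 11% = 3861.21
Buyer bears (A): 8105.49 + 216.19 + 1272.63 + 179.49 + 1187.77 = 10961.57
Landed cost (A) = invoice 26780.26 + 10961.57 + duty 3861.21 = 41603.04
Supplier B (CIF):
The CIF price already equals the CIF value: 37603.06
Import duty = 37603.06 × 11% = 4136.34
Buyer bears (B): 1272.63 + 179.49 + 1187.77 = 2639.89
Landed cost (B) = invoice 37603.06 + 2639.89 + duty 4136.34 = 44379.29
Difference = |41603.04 − 44379.29| = 2776.25

Supplier A is cheaper by CNY 2776.25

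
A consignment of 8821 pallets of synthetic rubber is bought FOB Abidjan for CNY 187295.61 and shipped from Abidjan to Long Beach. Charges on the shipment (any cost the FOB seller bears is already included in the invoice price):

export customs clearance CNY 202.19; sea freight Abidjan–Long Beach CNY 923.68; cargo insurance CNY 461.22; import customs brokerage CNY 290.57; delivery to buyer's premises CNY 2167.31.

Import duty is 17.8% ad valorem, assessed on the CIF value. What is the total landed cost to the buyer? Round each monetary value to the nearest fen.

FOB: the seller bears costs until goods are on board at the origin port; the buyer bears freight, insurance and all costs thereafter.
Already in the invoice (seller's account under FOB): export clearance — exclude.
CIF value = FOB price + freight + insurance = 187295.61 + 923.68 + 461.22 = 188680.51
Import duty = 188680.51 × 17.8% = 33585.13
Buyer bears: freight 923.68 + insurance 461.22 + brokerage 290.57 + delivery 2167.31 + duty 33585.13 = 37427.91
Landed cost = invoice 187295.61 + 37427.91 = 224723.52

Total landed cost: CNY 224723.52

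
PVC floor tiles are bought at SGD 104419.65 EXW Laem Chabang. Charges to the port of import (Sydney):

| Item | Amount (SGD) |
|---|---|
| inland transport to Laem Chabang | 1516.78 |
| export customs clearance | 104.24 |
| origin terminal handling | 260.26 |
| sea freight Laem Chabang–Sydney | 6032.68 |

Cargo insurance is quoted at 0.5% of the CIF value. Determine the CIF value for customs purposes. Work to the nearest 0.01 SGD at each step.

CIF value: SGD 112898.10

Let C be the CIF value. C = EXW price + pre-shipment costs + freight + 0.5% × C
C − 0.5% × C = 104419.65 + 1516.78 + 104.24 + 260.26 + 6032.68
0.995 × C = 112333.61
C = 112333.61 / 0.995 = 112898.10
Insurance premium = 0.5% × 112898.10 = 564.49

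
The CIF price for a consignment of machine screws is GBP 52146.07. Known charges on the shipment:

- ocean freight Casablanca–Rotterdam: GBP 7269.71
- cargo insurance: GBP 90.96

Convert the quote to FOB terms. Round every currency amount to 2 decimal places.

FOB price: GBP 44785.40

From CIF to FOB, the seller no longer bears: freight, insurance.
FOB price = 52146.07 − 7269.71 − 90.96 = 44785.40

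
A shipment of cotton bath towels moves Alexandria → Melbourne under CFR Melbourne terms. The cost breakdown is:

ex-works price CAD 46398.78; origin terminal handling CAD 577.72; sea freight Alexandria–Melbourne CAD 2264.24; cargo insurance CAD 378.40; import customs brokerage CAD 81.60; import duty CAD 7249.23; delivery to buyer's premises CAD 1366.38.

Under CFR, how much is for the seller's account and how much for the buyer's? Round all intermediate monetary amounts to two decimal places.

Seller: CAD 49240.74; buyer: CAD 9075.61

CFR: the seller pays costs through ocean freight to the destination port, but not insurance.
Seller's account: goods 46398.78 + origin terminal 577.72 + freight 2264.24 = 49240.74
Buyer's account: insurance 378.40 + brokerage 81.60 + duty 7249.23 + delivery 1366.38 = 9075.61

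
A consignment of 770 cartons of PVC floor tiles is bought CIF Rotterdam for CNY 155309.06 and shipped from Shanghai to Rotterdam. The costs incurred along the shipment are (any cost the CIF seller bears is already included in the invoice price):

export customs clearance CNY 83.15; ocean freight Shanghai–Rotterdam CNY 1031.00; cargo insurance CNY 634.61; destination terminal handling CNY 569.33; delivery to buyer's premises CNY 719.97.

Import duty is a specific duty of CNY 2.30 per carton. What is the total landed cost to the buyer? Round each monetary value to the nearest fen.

Total landed cost: CNY 158369.36

CIF: the seller pays costs through ocean freight and marine insurance to the destination port.
Already in the invoice (seller's account under CIF): export clearance, freight, insurance — exclude.
The CIF price already equals the CIF value: 155309.06
Import duty = 770 × 2.30 = 1771.00
Buyer bears: destination terminal 569.33 + delivery 719.97 + duty 1771.00 = 3060.30
Landed cost = invoice 155309.06 + 3060.30 = 158369.36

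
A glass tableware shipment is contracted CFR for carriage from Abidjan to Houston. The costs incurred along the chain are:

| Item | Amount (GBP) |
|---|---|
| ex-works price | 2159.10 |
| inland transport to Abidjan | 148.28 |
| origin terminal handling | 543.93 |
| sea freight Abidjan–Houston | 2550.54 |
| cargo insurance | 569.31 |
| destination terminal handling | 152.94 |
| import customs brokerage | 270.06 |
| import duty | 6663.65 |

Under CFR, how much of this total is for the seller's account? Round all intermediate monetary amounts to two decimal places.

CFR: the seller pays costs through ocean freight to the destination port, but not insurance.
Seller's account: goods 2159.10 + inland to port 148.28 + origin terminal 543.93 + freight 2550.54 = 5401.85
Buyer's account: insurance 569.31 + destination terminal 152.94 + brokerage 270.06 + duty 6663.65 = 7655.96

Seller's account: GBP 5401.85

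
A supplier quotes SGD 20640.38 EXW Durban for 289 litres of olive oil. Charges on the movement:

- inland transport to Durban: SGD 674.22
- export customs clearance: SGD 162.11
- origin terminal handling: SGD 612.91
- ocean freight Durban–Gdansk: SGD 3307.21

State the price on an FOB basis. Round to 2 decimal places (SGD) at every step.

Not relevant to the conversion: freight — on the buyer under both terms; not part of either seller's price.
From EXW to FOB, the seller additionally bears: inland to port, export clearance, origin terminal.
FOB price = 20640.38 + 674.22 + 162.11 + 612.91 = 22089.62

FOB price: SGD 22089.62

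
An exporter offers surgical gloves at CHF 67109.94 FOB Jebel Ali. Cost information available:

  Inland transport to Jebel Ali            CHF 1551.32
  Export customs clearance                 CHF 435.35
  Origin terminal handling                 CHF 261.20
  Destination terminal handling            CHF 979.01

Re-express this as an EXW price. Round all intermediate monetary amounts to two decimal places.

EXW price: CHF 64862.07

Not relevant to the conversion: destination terminal — on the buyer under both terms; not part of either seller's price.
From FOB to EXW, the seller no longer bears: inland to port, export clearance, origin terminal.
EXW price = 67109.94 − 1551.32 − 435.35 − 261.20 = 64862.07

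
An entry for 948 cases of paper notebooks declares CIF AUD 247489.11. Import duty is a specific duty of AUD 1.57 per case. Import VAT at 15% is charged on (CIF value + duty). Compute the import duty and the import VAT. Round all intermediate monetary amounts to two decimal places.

Import duty = 948 × 1.57 = 1488.36
VAT base = CIF + duty = 247489.11 + 1488.36 = 248977.47
Import VAT = 248977.47 × 15% = 37346.62

Import duty: AUD 1488.36; import VAT: AUD 37346.62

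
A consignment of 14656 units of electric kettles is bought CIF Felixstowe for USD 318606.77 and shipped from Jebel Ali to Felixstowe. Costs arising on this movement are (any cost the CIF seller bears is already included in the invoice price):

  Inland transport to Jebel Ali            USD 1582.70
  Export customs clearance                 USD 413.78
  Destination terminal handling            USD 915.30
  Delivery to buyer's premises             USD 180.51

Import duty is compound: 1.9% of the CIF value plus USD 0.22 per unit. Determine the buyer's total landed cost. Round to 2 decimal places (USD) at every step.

Total landed cost: USD 328980.43

CIF: the seller pays costs through ocean freight and marine insurance to the destination port.
Already in the invoice (seller's account under CIF): inland to port, export clearance — exclude.
The CIF price already equals the CIF value: 318606.77
Ad valorem component: 318606.77 × 1.9% = 6053.53
Specific component: 14656 × 0.22 = 3224.32
Import duty = 6053.53 + 3224.32 = 9277.85
Buyer bears: destination terminal 915.30 + delivery 180.51 + duty 9277.85 = 10373.66
Landed cost = invoice 318606.77 + 10373.66 = 328980.43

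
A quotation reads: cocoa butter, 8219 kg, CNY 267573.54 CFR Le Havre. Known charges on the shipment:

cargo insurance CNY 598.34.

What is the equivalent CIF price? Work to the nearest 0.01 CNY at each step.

CIF price: CNY 268171.88

From CFR to CIF, the seller additionally bears: insurance.
CIF price = 267573.54 + 598.34 = 268171.88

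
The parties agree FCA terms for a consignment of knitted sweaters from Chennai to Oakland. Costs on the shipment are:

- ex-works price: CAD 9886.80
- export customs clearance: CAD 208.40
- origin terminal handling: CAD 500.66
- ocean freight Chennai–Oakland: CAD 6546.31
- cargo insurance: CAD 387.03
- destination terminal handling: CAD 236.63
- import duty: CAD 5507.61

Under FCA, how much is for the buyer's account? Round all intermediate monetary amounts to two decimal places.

FCA: the seller delivers export-cleared goods to the carrier; the buyer bears costs from that point.
Seller's account: goods 9886.80 + export clearance 208.40 = 10095.20
Buyer's account: origin terminal 500.66 + freight 6546.31 + insurance 387.03 + destination terminal 236.63 + duty 5507.61 = 13178.24

Buyer's account: CAD 13178.24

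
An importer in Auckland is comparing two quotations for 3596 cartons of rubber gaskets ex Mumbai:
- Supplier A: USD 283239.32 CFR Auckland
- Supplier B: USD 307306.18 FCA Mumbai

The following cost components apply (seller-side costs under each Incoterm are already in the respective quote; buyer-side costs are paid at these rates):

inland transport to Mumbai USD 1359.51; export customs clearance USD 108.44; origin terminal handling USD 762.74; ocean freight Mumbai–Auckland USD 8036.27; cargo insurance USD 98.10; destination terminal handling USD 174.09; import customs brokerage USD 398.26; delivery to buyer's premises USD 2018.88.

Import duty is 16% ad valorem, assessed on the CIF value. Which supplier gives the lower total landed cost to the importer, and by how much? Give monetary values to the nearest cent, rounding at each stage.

Supplier A (CFR):
CIF value = CFR price + insurance = 283239.32 + 98.10 = 283337.42
Import duty = 283337.42 × 16% = 45333.99
Buyer bears (A): 98.10 + 174.09 + 398.26 + 2018.88 = 2689.33
Landed cost (A) = invoice 283239.32 + 2689.33 + duty 45333.99 = 331262.64
Supplier B (FCA):
CIF value = FCA price + origin terminal + freight + insurance = 307306.18 + 762.74 + 8036.27 + 98.10 = 316203.29
Import duty = 316203.29 × 16% = 50592.53
Buyer bears (B): 762.74 + 8036.27 + 98.10 + 174.09 + 398.26 + 2018.88 = 11488.34
Landed cost (B) = invoice 307306.18 + 11488.34 + duty 50592.53 = 369387.05
Difference = |331262.64 − 369387.05| = 38124.41

Supplier A is cheaper by USD 38124.41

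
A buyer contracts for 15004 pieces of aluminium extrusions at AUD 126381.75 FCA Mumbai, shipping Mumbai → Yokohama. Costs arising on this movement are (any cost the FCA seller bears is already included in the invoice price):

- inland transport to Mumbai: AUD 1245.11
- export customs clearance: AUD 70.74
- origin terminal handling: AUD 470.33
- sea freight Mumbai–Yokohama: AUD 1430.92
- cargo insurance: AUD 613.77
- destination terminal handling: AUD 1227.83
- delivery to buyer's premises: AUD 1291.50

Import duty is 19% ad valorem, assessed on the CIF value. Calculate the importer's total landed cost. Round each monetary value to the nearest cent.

Total landed cost: AUD 155906.49

FCA: the seller delivers export-cleared goods to the carrier; the buyer bears costs from that point.
Already in the invoice (seller's account under FCA): inland to port, export clearance — exclude.
CIF value = FCA price + origin terminal + freight + insurance = 126381.75 + 470.33 + 1430.92 + 613.77 = 128896.77
Import duty = 128896.77 × 19% = 24490.39
Buyer bears: origin terminal 470.33 + freight 1430.92 + insurance 613.77 + destination terminal 1227.83 + delivery 1291.50 + duty 24490.39 = 29524.74
Landed cost = invoice 126381.75 + 29524.74 = 155906.49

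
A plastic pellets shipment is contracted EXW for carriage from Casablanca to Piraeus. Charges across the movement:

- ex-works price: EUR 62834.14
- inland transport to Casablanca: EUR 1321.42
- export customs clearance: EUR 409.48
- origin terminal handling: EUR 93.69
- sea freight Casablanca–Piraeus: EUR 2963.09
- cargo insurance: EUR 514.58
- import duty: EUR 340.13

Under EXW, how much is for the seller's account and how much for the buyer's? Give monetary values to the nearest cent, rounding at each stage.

Seller: EUR 62834.14; buyer: EUR 5642.39

EXW: the seller makes goods available at their premises; the buyer bears all onward costs.
Seller's account: goods 62834.14 = 62834.14
Buyer's account: inland to port 1321.42 + export clearance 409.48 + origin terminal 93.69 + freight 2963.09 + insurance 514.58 + duty 340.13 = 5642.39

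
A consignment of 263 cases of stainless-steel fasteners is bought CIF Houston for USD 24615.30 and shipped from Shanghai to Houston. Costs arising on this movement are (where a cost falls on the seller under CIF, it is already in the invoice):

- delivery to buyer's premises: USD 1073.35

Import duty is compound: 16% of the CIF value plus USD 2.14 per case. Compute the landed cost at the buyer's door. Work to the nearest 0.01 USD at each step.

CIF: the seller pays costs through ocean freight and marine insurance to the destination port.
The CIF price already equals the CIF value: 24615.30
Ad valorem component: 24615.30 × 16% = 3938.45
Specific component: 263 × 2.14 = 562.82
Import duty = 3938.45 + 562.82 = 4501.27
Buyer bears: delivery 1073.35 + duty 4501.27 = 5574.62
Landed cost = invoice 24615.30 + 5574.62 = 30189.92

Total landed cost: USD 30189.92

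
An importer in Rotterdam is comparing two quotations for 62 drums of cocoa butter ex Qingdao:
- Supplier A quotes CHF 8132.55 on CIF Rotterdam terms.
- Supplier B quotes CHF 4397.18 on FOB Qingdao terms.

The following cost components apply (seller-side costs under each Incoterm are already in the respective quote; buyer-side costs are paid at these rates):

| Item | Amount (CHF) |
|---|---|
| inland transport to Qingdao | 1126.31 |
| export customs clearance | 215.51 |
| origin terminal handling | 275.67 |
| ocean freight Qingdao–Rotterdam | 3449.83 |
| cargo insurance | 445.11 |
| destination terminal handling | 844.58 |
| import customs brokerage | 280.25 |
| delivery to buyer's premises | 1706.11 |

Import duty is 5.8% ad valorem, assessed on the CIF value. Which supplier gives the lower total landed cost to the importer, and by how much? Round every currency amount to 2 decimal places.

Supplier A is cheaper by CHF 168.82

Supplier A (CIF):
The CIF price already equals the CIF value: 8132.55
Import duty = 8132.55 × 5.8% = 471.69
Buyer bears (A): 844.58 + 280.25 + 1706.11 = 2830.94
Landed cost (A) = invoice 8132.55 + 2830.94 + duty 471.69 = 11435.18
Supplier B (FOB):
CIF value = FOB price + freight + insurance = 4397.18 + 3449.83 + 445.11 = 8292.12
Import duty = 8292.12 × 5.8% = 480.94
Buyer bears (B): 3449.83 + 445.11 + 844.58 + 280.25 + 1706.11 = 6725.88
Landed cost (B) = invoice 4397.18 + 6725.88 + duty 480.94 = 11604.00
Difference = |11435.18 − 11604.00| = 168.82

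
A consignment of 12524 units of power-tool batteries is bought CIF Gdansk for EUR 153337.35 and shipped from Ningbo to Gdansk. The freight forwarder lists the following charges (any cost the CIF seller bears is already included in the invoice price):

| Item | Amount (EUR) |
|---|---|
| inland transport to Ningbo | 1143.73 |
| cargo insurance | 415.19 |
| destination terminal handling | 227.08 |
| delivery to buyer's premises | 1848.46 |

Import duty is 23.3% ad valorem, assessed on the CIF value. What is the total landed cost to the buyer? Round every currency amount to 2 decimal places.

Total landed cost: EUR 191140.49

CIF: the seller pays costs through ocean freight and marine insurance to the destination port.
Already in the invoice (seller's account under CIF): inland to port, insurance — exclude.
The CIF price already equals the CIF value: 153337.35
Import duty = 153337.35 × 23.3% = 35727.60
Buyer bears: destination terminal 227.08 + delivery 1848.46 + duty 35727.60 = 37803.14
Landed cost = invoice 153337.35 + 37803.14 = 191140.49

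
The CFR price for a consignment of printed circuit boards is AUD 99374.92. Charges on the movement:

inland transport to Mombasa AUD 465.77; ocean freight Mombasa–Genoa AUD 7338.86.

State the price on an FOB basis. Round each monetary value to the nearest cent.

Not relevant to the conversion: inland to port — on the seller under both CFR and FOB; already in the CFR price and stays in the FOB price.
From CFR to FOB, the seller no longer bears: freight.
FOB price = 99374.92 − 7338.86 = 92036.06

FOB price: AUD 92036.06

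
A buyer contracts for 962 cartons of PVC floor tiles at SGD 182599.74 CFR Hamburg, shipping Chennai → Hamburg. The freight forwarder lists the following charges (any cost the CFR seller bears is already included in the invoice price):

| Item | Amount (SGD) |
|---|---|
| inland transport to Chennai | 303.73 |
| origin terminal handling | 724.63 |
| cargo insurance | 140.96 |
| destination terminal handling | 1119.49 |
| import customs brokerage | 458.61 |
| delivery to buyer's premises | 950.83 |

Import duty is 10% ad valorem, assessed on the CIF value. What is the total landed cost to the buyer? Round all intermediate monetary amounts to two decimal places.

CFR: the seller pays costs through ocean freight to the destination port, but not insurance.
Already in the invoice (seller's account under CFR): inland to port, origin terminal — exclude.
CIF value = CFR price + insurance = 182599.74 + 140.96 = 182740.70
Import duty = 182740.70 × 10% = 18274.07
Buyer bears: insurance 140.96 + destination terminal 1119.49 + brokerage 458.61 + delivery 950.83 + duty 18274.07 = 20943.96
Landed cost = invoice 182599.74 + 20943.96 = 203543.70

Total landed cost: SGD 203543.70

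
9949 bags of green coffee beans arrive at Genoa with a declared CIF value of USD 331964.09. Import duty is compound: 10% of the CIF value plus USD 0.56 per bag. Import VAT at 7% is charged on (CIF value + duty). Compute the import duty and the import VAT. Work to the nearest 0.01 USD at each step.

Ad valorem component: 331964.09 × 10% = 33196.41
Specific component: 9949 × 0.56 = 5571.44
Import duty = 33196.41 + 5571.44 = 38767.85
VAT base = CIF + duty = 331964.09 + 38767.85 = 370731.94
Import VAT = 370731.94 × 7% = 25951.24

Import duty: USD 38767.85; import VAT: USD 25951.24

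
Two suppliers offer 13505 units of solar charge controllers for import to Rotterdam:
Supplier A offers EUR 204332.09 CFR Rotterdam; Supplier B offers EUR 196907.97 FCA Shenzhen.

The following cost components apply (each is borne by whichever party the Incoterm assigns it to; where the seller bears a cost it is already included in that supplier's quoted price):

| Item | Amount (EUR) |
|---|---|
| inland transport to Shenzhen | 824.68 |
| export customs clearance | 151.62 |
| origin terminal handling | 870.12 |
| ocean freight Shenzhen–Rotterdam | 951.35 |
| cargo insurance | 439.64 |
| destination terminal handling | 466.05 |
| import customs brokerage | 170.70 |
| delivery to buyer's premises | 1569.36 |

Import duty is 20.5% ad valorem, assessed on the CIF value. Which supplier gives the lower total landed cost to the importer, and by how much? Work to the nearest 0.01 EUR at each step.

Supplier B is cheaper by EUR 6751.19

Supplier A (CFR):
CIF value = CFR price + insurance = 204332.09 + 439.64 = 204771.73
Import duty = 204771.73 × 20.5% = 41978.20
Buyer bears (A): 439.64 + 466.05 + 170.70 + 1569.36 = 2645.75
Landed cost (A) = invoice 204332.09 + 2645.75 + duty 41978.20 = 248956.04
Supplier B (FCA):
CIF value = FCA price + origin terminal + freight + insurance = 196907.97 + 870.12 + 951.35 + 439.64 = 199169.08
Import duty = 199169.08 × 20.5% = 40829.66
Buyer bears (B): 870.12 + 951.35 + 439.64 + 466.05 + 170.70 + 1569.36 = 4467.22
Landed cost (B) = invoice 196907.97 + 4467.22 + duty 40829.66 = 242204.85
Difference = |248956.04 − 242204.85| = 6751.19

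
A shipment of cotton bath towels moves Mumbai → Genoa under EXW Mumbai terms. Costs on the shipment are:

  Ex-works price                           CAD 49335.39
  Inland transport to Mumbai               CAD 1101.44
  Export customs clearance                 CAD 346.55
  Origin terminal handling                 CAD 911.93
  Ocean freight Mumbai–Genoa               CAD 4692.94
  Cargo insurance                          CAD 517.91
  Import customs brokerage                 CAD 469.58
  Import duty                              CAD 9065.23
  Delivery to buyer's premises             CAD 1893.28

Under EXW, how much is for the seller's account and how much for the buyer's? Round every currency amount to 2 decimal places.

Seller: CAD 49335.39; buyer: CAD 18998.86

EXW: the seller makes goods available at their premises; the buyer bears all onward costs.
Seller's account: goods 49335.39 = 49335.39
Buyer's account: inland to port 1101.44 + export clearance 346.55 + origin terminal 911.93 + freight 4692.94 + insurance 517.91 + brokerage 469.58 + duty 9065.23 + delivery 1893.28 = 18998.86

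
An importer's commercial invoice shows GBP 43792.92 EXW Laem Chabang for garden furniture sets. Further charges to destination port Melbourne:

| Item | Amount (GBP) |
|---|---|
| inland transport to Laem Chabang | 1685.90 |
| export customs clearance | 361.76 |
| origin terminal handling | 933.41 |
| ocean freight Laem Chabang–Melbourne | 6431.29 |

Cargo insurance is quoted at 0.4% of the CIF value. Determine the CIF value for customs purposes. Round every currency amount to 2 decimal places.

Let C be the CIF value. C = EXW price + pre-shipment costs + freight + 0.4% × C
C − 0.4% × C = 43792.92 + 1685.90 + 361.76 + 933.41 + 6431.29
0.996 × C = 53205.28
C = 53205.28 / 0.996 = 53418.96
Insurance premium = 0.4% × 53418.96 = 213.68

CIF value: GBP 53418.96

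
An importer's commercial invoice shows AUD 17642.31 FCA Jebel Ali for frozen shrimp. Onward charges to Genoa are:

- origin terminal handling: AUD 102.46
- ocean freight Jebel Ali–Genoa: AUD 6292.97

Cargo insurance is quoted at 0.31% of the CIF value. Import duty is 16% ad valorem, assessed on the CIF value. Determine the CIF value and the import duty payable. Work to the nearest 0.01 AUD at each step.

Let C be the CIF value. C = FCA price + pre-shipment costs + freight + 0.31% × C
C − 0.31% × C = 17642.31 + 102.46 + 6292.97
0.9969 × C = 24037.74
C = 24037.74 / 0.9969 = 24112.49
Insurance premium = 0.31% × 24112.49 = 74.75
Import duty = 24112.49 × 16% = 3858.00

CIF value: AUD 24112.49; import duty: AUD 3858.00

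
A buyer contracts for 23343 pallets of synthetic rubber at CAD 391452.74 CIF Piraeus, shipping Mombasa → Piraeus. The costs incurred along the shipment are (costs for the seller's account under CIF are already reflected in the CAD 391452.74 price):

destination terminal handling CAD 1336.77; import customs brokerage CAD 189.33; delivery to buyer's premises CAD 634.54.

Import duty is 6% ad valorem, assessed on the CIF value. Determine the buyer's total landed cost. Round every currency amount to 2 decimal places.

Total landed cost: CAD 417100.54

CIF: the seller pays costs through ocean freight and marine insurance to the destination port.
The CIF price already equals the CIF value: 391452.74
Import duty = 391452.74 × 6% = 23487.16
Buyer bears: destination terminal 1336.77 + brokerage 189.33 + delivery 634.54 + duty 23487.16 = 25647.80
Landed cost = invoice 391452.74 + 25647.80 = 417100.54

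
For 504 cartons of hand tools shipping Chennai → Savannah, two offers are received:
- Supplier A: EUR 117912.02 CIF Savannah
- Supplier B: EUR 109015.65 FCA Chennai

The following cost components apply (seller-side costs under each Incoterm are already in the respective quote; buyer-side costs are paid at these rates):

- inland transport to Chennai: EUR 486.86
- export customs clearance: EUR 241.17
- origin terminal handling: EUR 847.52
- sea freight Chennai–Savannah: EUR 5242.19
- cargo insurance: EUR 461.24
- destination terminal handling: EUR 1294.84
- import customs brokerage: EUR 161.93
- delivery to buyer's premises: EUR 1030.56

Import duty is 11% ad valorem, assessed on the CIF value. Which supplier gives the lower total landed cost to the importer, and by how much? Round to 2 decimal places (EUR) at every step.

Supplier A (CIF):
The CIF price already equals the CIF value: 117912.02
Import duty = 117912.02 × 11% = 12970.32
Buyer bears (A): 1294.84 + 161.93 + 1030.56 = 2487.33
Landed cost (A) = invoice 117912.02 + 2487.33 + duty 12970.32 = 133369.67
Supplier B (FCA):
CIF value = FCA price + origin terminal + freight + insurance = 109015.65 + 847.52 + 5242.19 + 461.24 = 115566.60
Import duty = 115566.60 × 11% = 12712.33
Buyer bears (B): 847.52 + 5242.19 + 461.24 + 1294.84 + 161.93 + 1030.56 = 9038.28
Landed cost (B) = invoice 109015.65 + 9038.28 + duty 12712.33 = 130766.26
Difference = |133369.67 − 130766.26| = 2603.41

Supplier B is cheaper by EUR 2603.41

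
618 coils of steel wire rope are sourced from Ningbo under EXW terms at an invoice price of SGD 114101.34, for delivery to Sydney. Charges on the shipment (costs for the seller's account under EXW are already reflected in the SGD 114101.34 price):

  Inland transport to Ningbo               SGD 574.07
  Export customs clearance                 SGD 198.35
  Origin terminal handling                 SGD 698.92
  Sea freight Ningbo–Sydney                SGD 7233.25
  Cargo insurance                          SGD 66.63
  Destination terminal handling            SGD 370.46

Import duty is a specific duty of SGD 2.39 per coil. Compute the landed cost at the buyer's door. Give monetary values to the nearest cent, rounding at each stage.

EXW: the seller makes goods available at their premises; the buyer bears all onward costs.
CIF value = EXW price + inland to port + export clearance + origin terminal + freight + insurance = 114101.34 + 574.07 + 198.35 + 698.92 + 7233.25 + 66.63 = 122872.56
Import duty = 618 × 2.39 = 1477.02
Buyer bears: inland to port 574.07 + export clearance 198.35 + origin terminal 698.92 + freight 7233.25 + insurance 66.63 + destination terminal 370.46 + duty 1477.02 = 10618.70
Landed cost = invoice 114101.34 + 10618.70 = 124720.04

Total landed cost: SGD 124720.04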